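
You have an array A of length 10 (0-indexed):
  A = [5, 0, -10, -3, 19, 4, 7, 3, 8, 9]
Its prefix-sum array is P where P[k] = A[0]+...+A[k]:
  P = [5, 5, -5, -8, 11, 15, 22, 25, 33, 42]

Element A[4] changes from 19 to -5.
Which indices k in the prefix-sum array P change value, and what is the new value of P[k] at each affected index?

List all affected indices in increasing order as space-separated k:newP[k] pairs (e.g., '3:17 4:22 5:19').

Answer: 4:-13 5:-9 6:-2 7:1 8:9 9:18

Derivation:
P[k] = A[0] + ... + A[k]
P[k] includes A[4] iff k >= 4
Affected indices: 4, 5, ..., 9; delta = -24
  P[4]: 11 + -24 = -13
  P[5]: 15 + -24 = -9
  P[6]: 22 + -24 = -2
  P[7]: 25 + -24 = 1
  P[8]: 33 + -24 = 9
  P[9]: 42 + -24 = 18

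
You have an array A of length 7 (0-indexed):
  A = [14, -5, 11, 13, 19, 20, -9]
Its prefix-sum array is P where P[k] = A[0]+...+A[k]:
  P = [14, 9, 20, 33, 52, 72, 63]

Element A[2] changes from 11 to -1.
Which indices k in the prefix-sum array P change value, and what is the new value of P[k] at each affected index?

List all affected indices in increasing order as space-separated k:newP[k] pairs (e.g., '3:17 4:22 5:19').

Answer: 2:8 3:21 4:40 5:60 6:51

Derivation:
P[k] = A[0] + ... + A[k]
P[k] includes A[2] iff k >= 2
Affected indices: 2, 3, ..., 6; delta = -12
  P[2]: 20 + -12 = 8
  P[3]: 33 + -12 = 21
  P[4]: 52 + -12 = 40
  P[5]: 72 + -12 = 60
  P[6]: 63 + -12 = 51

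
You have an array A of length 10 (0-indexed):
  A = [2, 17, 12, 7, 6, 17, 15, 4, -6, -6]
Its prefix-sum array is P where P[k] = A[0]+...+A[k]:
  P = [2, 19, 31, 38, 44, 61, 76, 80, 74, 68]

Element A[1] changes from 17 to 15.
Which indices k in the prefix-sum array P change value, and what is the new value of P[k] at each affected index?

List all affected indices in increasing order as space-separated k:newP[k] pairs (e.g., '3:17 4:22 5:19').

P[k] = A[0] + ... + A[k]
P[k] includes A[1] iff k >= 1
Affected indices: 1, 2, ..., 9; delta = -2
  P[1]: 19 + -2 = 17
  P[2]: 31 + -2 = 29
  P[3]: 38 + -2 = 36
  P[4]: 44 + -2 = 42
  P[5]: 61 + -2 = 59
  P[6]: 76 + -2 = 74
  P[7]: 80 + -2 = 78
  P[8]: 74 + -2 = 72
  P[9]: 68 + -2 = 66

Answer: 1:17 2:29 3:36 4:42 5:59 6:74 7:78 8:72 9:66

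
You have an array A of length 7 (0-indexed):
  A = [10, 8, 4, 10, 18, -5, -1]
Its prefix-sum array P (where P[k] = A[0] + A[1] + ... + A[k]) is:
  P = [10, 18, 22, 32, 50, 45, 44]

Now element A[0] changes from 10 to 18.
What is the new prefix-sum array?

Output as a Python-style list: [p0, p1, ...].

Answer: [18, 26, 30, 40, 58, 53, 52]

Derivation:
Change: A[0] 10 -> 18, delta = 8
P[k] for k < 0: unchanged (A[0] not included)
P[k] for k >= 0: shift by delta = 8
  P[0] = 10 + 8 = 18
  P[1] = 18 + 8 = 26
  P[2] = 22 + 8 = 30
  P[3] = 32 + 8 = 40
  P[4] = 50 + 8 = 58
  P[5] = 45 + 8 = 53
  P[6] = 44 + 8 = 52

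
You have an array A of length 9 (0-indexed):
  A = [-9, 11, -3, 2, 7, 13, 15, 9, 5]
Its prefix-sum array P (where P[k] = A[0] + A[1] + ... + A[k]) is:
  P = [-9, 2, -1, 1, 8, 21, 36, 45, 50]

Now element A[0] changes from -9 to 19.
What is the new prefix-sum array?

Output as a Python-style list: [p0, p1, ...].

Answer: [19, 30, 27, 29, 36, 49, 64, 73, 78]

Derivation:
Change: A[0] -9 -> 19, delta = 28
P[k] for k < 0: unchanged (A[0] not included)
P[k] for k >= 0: shift by delta = 28
  P[0] = -9 + 28 = 19
  P[1] = 2 + 28 = 30
  P[2] = -1 + 28 = 27
  P[3] = 1 + 28 = 29
  P[4] = 8 + 28 = 36
  P[5] = 21 + 28 = 49
  P[6] = 36 + 28 = 64
  P[7] = 45 + 28 = 73
  P[8] = 50 + 28 = 78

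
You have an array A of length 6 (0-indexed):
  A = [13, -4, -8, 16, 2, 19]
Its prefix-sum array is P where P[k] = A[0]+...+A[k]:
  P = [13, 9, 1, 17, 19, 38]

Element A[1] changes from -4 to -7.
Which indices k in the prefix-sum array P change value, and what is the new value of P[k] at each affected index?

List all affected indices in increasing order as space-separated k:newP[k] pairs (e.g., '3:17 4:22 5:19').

Answer: 1:6 2:-2 3:14 4:16 5:35

Derivation:
P[k] = A[0] + ... + A[k]
P[k] includes A[1] iff k >= 1
Affected indices: 1, 2, ..., 5; delta = -3
  P[1]: 9 + -3 = 6
  P[2]: 1 + -3 = -2
  P[3]: 17 + -3 = 14
  P[4]: 19 + -3 = 16
  P[5]: 38 + -3 = 35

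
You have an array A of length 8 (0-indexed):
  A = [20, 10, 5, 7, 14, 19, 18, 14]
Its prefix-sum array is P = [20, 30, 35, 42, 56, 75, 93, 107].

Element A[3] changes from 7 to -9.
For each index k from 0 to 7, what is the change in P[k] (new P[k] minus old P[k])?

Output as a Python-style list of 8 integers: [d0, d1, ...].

Answer: [0, 0, 0, -16, -16, -16, -16, -16]

Derivation:
Element change: A[3] 7 -> -9, delta = -16
For k < 3: P[k] unchanged, delta_P[k] = 0
For k >= 3: P[k] shifts by exactly -16
Delta array: [0, 0, 0, -16, -16, -16, -16, -16]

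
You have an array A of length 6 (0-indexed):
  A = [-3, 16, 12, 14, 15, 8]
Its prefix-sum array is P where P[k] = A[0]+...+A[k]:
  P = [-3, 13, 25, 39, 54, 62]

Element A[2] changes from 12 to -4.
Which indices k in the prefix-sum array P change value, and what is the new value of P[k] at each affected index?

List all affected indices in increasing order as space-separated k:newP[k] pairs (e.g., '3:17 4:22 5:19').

P[k] = A[0] + ... + A[k]
P[k] includes A[2] iff k >= 2
Affected indices: 2, 3, ..., 5; delta = -16
  P[2]: 25 + -16 = 9
  P[3]: 39 + -16 = 23
  P[4]: 54 + -16 = 38
  P[5]: 62 + -16 = 46

Answer: 2:9 3:23 4:38 5:46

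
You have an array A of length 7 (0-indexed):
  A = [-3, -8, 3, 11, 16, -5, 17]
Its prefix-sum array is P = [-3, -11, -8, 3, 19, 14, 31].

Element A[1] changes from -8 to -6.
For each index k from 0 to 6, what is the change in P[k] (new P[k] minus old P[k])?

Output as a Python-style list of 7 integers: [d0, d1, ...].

Element change: A[1] -8 -> -6, delta = 2
For k < 1: P[k] unchanged, delta_P[k] = 0
For k >= 1: P[k] shifts by exactly 2
Delta array: [0, 2, 2, 2, 2, 2, 2]

Answer: [0, 2, 2, 2, 2, 2, 2]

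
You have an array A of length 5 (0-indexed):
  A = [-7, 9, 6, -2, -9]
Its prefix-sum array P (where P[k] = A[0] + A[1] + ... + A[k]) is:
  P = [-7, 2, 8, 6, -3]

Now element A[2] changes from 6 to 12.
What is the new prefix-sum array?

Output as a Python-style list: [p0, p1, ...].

Change: A[2] 6 -> 12, delta = 6
P[k] for k < 2: unchanged (A[2] not included)
P[k] for k >= 2: shift by delta = 6
  P[0] = -7 + 0 = -7
  P[1] = 2 + 0 = 2
  P[2] = 8 + 6 = 14
  P[3] = 6 + 6 = 12
  P[4] = -3 + 6 = 3

Answer: [-7, 2, 14, 12, 3]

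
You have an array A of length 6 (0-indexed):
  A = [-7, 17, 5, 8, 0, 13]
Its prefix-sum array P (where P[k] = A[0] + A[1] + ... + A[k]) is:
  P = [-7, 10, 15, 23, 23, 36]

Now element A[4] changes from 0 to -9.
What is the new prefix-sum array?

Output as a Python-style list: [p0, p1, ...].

Change: A[4] 0 -> -9, delta = -9
P[k] for k < 4: unchanged (A[4] not included)
P[k] for k >= 4: shift by delta = -9
  P[0] = -7 + 0 = -7
  P[1] = 10 + 0 = 10
  P[2] = 15 + 0 = 15
  P[3] = 23 + 0 = 23
  P[4] = 23 + -9 = 14
  P[5] = 36 + -9 = 27

Answer: [-7, 10, 15, 23, 14, 27]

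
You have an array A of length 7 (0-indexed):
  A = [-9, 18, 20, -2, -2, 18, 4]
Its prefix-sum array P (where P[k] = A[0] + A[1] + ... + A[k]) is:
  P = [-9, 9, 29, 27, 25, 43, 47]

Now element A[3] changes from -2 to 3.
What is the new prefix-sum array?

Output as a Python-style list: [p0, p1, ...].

Change: A[3] -2 -> 3, delta = 5
P[k] for k < 3: unchanged (A[3] not included)
P[k] for k >= 3: shift by delta = 5
  P[0] = -9 + 0 = -9
  P[1] = 9 + 0 = 9
  P[2] = 29 + 0 = 29
  P[3] = 27 + 5 = 32
  P[4] = 25 + 5 = 30
  P[5] = 43 + 5 = 48
  P[6] = 47 + 5 = 52

Answer: [-9, 9, 29, 32, 30, 48, 52]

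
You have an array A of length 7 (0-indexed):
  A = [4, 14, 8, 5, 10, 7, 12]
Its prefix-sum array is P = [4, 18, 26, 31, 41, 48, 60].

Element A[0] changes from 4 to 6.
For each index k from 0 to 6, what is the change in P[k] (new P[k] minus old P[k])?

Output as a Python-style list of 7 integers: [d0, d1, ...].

Answer: [2, 2, 2, 2, 2, 2, 2]

Derivation:
Element change: A[0] 4 -> 6, delta = 2
For k < 0: P[k] unchanged, delta_P[k] = 0
For k >= 0: P[k] shifts by exactly 2
Delta array: [2, 2, 2, 2, 2, 2, 2]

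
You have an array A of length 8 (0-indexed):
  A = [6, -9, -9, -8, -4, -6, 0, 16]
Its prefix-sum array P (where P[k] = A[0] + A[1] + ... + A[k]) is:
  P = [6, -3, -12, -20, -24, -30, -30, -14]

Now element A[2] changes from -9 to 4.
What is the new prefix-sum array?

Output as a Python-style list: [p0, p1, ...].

Answer: [6, -3, 1, -7, -11, -17, -17, -1]

Derivation:
Change: A[2] -9 -> 4, delta = 13
P[k] for k < 2: unchanged (A[2] not included)
P[k] for k >= 2: shift by delta = 13
  P[0] = 6 + 0 = 6
  P[1] = -3 + 0 = -3
  P[2] = -12 + 13 = 1
  P[3] = -20 + 13 = -7
  P[4] = -24 + 13 = -11
  P[5] = -30 + 13 = -17
  P[6] = -30 + 13 = -17
  P[7] = -14 + 13 = -1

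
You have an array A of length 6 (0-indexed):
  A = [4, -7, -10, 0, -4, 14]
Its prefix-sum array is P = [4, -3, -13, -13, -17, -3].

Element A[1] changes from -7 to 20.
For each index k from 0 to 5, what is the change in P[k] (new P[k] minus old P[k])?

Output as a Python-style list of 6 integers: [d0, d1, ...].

Element change: A[1] -7 -> 20, delta = 27
For k < 1: P[k] unchanged, delta_P[k] = 0
For k >= 1: P[k] shifts by exactly 27
Delta array: [0, 27, 27, 27, 27, 27]

Answer: [0, 27, 27, 27, 27, 27]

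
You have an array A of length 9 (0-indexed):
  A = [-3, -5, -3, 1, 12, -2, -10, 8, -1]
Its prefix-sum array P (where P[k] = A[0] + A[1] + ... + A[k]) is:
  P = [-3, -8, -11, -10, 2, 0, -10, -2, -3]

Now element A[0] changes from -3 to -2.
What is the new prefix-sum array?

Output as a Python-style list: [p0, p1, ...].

Answer: [-2, -7, -10, -9, 3, 1, -9, -1, -2]

Derivation:
Change: A[0] -3 -> -2, delta = 1
P[k] for k < 0: unchanged (A[0] not included)
P[k] for k >= 0: shift by delta = 1
  P[0] = -3 + 1 = -2
  P[1] = -8 + 1 = -7
  P[2] = -11 + 1 = -10
  P[3] = -10 + 1 = -9
  P[4] = 2 + 1 = 3
  P[5] = 0 + 1 = 1
  P[6] = -10 + 1 = -9
  P[7] = -2 + 1 = -1
  P[8] = -3 + 1 = -2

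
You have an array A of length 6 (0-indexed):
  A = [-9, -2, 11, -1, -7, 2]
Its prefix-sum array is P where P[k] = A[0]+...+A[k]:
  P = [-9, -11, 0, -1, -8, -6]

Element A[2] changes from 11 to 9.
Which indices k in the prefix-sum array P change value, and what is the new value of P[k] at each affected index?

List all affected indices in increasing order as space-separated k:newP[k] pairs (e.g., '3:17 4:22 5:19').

P[k] = A[0] + ... + A[k]
P[k] includes A[2] iff k >= 2
Affected indices: 2, 3, ..., 5; delta = -2
  P[2]: 0 + -2 = -2
  P[3]: -1 + -2 = -3
  P[4]: -8 + -2 = -10
  P[5]: -6 + -2 = -8

Answer: 2:-2 3:-3 4:-10 5:-8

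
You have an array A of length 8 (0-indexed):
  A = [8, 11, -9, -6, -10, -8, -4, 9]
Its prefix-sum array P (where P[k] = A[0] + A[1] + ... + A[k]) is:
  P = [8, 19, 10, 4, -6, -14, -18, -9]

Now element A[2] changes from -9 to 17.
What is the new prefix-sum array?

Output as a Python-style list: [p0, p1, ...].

Answer: [8, 19, 36, 30, 20, 12, 8, 17]

Derivation:
Change: A[2] -9 -> 17, delta = 26
P[k] for k < 2: unchanged (A[2] not included)
P[k] for k >= 2: shift by delta = 26
  P[0] = 8 + 0 = 8
  P[1] = 19 + 0 = 19
  P[2] = 10 + 26 = 36
  P[3] = 4 + 26 = 30
  P[4] = -6 + 26 = 20
  P[5] = -14 + 26 = 12
  P[6] = -18 + 26 = 8
  P[7] = -9 + 26 = 17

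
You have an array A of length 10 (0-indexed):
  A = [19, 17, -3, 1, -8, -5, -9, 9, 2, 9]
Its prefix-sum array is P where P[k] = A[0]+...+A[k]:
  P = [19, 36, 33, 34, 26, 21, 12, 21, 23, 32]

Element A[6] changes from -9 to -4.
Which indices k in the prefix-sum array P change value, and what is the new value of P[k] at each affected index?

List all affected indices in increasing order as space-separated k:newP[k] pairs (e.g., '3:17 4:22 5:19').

Answer: 6:17 7:26 8:28 9:37

Derivation:
P[k] = A[0] + ... + A[k]
P[k] includes A[6] iff k >= 6
Affected indices: 6, 7, ..., 9; delta = 5
  P[6]: 12 + 5 = 17
  P[7]: 21 + 5 = 26
  P[8]: 23 + 5 = 28
  P[9]: 32 + 5 = 37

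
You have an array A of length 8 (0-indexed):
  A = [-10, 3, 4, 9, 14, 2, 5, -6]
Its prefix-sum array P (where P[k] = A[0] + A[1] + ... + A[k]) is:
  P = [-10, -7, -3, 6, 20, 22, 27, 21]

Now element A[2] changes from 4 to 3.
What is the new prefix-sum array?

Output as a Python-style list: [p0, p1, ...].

Answer: [-10, -7, -4, 5, 19, 21, 26, 20]

Derivation:
Change: A[2] 4 -> 3, delta = -1
P[k] for k < 2: unchanged (A[2] not included)
P[k] for k >= 2: shift by delta = -1
  P[0] = -10 + 0 = -10
  P[1] = -7 + 0 = -7
  P[2] = -3 + -1 = -4
  P[3] = 6 + -1 = 5
  P[4] = 20 + -1 = 19
  P[5] = 22 + -1 = 21
  P[6] = 27 + -1 = 26
  P[7] = 21 + -1 = 20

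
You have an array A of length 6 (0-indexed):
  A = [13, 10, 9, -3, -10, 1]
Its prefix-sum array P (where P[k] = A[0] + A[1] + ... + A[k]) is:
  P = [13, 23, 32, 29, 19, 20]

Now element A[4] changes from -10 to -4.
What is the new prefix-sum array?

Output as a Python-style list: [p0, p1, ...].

Change: A[4] -10 -> -4, delta = 6
P[k] for k < 4: unchanged (A[4] not included)
P[k] for k >= 4: shift by delta = 6
  P[0] = 13 + 0 = 13
  P[1] = 23 + 0 = 23
  P[2] = 32 + 0 = 32
  P[3] = 29 + 0 = 29
  P[4] = 19 + 6 = 25
  P[5] = 20 + 6 = 26

Answer: [13, 23, 32, 29, 25, 26]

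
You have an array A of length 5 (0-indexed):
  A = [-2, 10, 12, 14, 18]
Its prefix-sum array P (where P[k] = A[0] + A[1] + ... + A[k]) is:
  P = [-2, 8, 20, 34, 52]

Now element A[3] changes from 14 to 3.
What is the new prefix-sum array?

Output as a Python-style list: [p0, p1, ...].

Answer: [-2, 8, 20, 23, 41]

Derivation:
Change: A[3] 14 -> 3, delta = -11
P[k] for k < 3: unchanged (A[3] not included)
P[k] for k >= 3: shift by delta = -11
  P[0] = -2 + 0 = -2
  P[1] = 8 + 0 = 8
  P[2] = 20 + 0 = 20
  P[3] = 34 + -11 = 23
  P[4] = 52 + -11 = 41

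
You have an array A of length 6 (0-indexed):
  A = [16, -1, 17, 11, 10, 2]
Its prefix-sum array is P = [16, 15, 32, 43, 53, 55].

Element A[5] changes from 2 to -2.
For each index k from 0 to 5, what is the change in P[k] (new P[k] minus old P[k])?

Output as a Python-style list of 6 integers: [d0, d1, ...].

Answer: [0, 0, 0, 0, 0, -4]

Derivation:
Element change: A[5] 2 -> -2, delta = -4
For k < 5: P[k] unchanged, delta_P[k] = 0
For k >= 5: P[k] shifts by exactly -4
Delta array: [0, 0, 0, 0, 0, -4]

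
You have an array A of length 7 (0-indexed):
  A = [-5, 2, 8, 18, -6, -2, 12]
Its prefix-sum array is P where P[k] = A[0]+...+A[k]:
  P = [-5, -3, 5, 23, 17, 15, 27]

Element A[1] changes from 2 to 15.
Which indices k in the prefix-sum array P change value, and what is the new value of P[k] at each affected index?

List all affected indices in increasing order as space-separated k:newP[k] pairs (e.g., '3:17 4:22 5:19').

P[k] = A[0] + ... + A[k]
P[k] includes A[1] iff k >= 1
Affected indices: 1, 2, ..., 6; delta = 13
  P[1]: -3 + 13 = 10
  P[2]: 5 + 13 = 18
  P[3]: 23 + 13 = 36
  P[4]: 17 + 13 = 30
  P[5]: 15 + 13 = 28
  P[6]: 27 + 13 = 40

Answer: 1:10 2:18 3:36 4:30 5:28 6:40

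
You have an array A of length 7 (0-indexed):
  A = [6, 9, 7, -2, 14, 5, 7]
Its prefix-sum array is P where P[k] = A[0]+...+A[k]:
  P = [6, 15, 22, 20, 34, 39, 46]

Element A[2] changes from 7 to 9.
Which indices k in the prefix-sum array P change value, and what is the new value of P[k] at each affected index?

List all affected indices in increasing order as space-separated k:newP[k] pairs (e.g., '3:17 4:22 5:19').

P[k] = A[0] + ... + A[k]
P[k] includes A[2] iff k >= 2
Affected indices: 2, 3, ..., 6; delta = 2
  P[2]: 22 + 2 = 24
  P[3]: 20 + 2 = 22
  P[4]: 34 + 2 = 36
  P[5]: 39 + 2 = 41
  P[6]: 46 + 2 = 48

Answer: 2:24 3:22 4:36 5:41 6:48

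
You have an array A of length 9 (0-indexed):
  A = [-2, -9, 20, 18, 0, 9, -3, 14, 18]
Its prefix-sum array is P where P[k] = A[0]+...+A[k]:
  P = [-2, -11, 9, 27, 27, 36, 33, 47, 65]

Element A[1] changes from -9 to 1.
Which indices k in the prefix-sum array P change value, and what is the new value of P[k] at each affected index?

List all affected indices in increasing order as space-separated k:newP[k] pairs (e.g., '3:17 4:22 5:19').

Answer: 1:-1 2:19 3:37 4:37 5:46 6:43 7:57 8:75

Derivation:
P[k] = A[0] + ... + A[k]
P[k] includes A[1] iff k >= 1
Affected indices: 1, 2, ..., 8; delta = 10
  P[1]: -11 + 10 = -1
  P[2]: 9 + 10 = 19
  P[3]: 27 + 10 = 37
  P[4]: 27 + 10 = 37
  P[5]: 36 + 10 = 46
  P[6]: 33 + 10 = 43
  P[7]: 47 + 10 = 57
  P[8]: 65 + 10 = 75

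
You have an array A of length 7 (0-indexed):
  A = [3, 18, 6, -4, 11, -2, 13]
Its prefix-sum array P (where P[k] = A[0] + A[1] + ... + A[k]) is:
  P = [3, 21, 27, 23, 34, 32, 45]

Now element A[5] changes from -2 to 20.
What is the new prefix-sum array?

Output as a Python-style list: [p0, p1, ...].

Answer: [3, 21, 27, 23, 34, 54, 67]

Derivation:
Change: A[5] -2 -> 20, delta = 22
P[k] for k < 5: unchanged (A[5] not included)
P[k] for k >= 5: shift by delta = 22
  P[0] = 3 + 0 = 3
  P[1] = 21 + 0 = 21
  P[2] = 27 + 0 = 27
  P[3] = 23 + 0 = 23
  P[4] = 34 + 0 = 34
  P[5] = 32 + 22 = 54
  P[6] = 45 + 22 = 67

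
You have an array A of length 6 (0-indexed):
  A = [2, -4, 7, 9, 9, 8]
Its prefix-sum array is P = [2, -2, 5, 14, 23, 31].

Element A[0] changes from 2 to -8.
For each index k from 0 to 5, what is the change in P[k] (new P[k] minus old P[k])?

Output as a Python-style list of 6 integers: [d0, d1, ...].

Answer: [-10, -10, -10, -10, -10, -10]

Derivation:
Element change: A[0] 2 -> -8, delta = -10
For k < 0: P[k] unchanged, delta_P[k] = 0
For k >= 0: P[k] shifts by exactly -10
Delta array: [-10, -10, -10, -10, -10, -10]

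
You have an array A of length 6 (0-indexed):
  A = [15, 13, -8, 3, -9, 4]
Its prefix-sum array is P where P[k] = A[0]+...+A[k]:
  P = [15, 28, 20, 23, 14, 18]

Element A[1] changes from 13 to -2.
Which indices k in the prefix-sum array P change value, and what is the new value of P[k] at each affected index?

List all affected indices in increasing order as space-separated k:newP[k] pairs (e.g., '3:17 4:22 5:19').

P[k] = A[0] + ... + A[k]
P[k] includes A[1] iff k >= 1
Affected indices: 1, 2, ..., 5; delta = -15
  P[1]: 28 + -15 = 13
  P[2]: 20 + -15 = 5
  P[3]: 23 + -15 = 8
  P[4]: 14 + -15 = -1
  P[5]: 18 + -15 = 3

Answer: 1:13 2:5 3:8 4:-1 5:3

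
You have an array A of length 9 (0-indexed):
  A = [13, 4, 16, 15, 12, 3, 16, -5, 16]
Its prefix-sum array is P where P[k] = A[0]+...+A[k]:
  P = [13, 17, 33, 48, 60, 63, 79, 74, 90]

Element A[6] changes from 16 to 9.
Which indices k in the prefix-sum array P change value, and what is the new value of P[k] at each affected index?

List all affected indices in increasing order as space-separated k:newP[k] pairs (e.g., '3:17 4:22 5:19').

Answer: 6:72 7:67 8:83

Derivation:
P[k] = A[0] + ... + A[k]
P[k] includes A[6] iff k >= 6
Affected indices: 6, 7, ..., 8; delta = -7
  P[6]: 79 + -7 = 72
  P[7]: 74 + -7 = 67
  P[8]: 90 + -7 = 83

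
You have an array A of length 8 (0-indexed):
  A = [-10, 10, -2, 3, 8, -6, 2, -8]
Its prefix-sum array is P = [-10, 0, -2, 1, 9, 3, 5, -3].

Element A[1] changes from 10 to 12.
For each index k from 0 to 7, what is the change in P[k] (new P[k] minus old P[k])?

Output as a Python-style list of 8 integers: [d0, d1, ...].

Element change: A[1] 10 -> 12, delta = 2
For k < 1: P[k] unchanged, delta_P[k] = 0
For k >= 1: P[k] shifts by exactly 2
Delta array: [0, 2, 2, 2, 2, 2, 2, 2]

Answer: [0, 2, 2, 2, 2, 2, 2, 2]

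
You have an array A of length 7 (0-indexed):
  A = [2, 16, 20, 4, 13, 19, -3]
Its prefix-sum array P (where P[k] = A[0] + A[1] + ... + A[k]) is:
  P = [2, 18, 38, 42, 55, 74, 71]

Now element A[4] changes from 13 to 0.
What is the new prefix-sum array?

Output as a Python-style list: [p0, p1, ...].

Change: A[4] 13 -> 0, delta = -13
P[k] for k < 4: unchanged (A[4] not included)
P[k] for k >= 4: shift by delta = -13
  P[0] = 2 + 0 = 2
  P[1] = 18 + 0 = 18
  P[2] = 38 + 0 = 38
  P[3] = 42 + 0 = 42
  P[4] = 55 + -13 = 42
  P[5] = 74 + -13 = 61
  P[6] = 71 + -13 = 58

Answer: [2, 18, 38, 42, 42, 61, 58]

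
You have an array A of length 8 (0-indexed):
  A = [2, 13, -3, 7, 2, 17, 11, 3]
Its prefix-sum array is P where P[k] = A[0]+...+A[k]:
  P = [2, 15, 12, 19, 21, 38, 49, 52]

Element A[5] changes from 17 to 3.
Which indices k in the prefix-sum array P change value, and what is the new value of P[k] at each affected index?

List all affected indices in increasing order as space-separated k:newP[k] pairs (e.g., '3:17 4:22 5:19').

Answer: 5:24 6:35 7:38

Derivation:
P[k] = A[0] + ... + A[k]
P[k] includes A[5] iff k >= 5
Affected indices: 5, 6, ..., 7; delta = -14
  P[5]: 38 + -14 = 24
  P[6]: 49 + -14 = 35
  P[7]: 52 + -14 = 38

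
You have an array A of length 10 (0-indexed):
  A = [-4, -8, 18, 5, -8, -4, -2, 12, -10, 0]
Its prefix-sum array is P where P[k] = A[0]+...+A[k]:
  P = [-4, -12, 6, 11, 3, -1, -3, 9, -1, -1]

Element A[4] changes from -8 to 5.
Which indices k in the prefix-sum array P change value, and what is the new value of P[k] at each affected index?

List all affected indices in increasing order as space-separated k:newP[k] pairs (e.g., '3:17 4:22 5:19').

P[k] = A[0] + ... + A[k]
P[k] includes A[4] iff k >= 4
Affected indices: 4, 5, ..., 9; delta = 13
  P[4]: 3 + 13 = 16
  P[5]: -1 + 13 = 12
  P[6]: -3 + 13 = 10
  P[7]: 9 + 13 = 22
  P[8]: -1 + 13 = 12
  P[9]: -1 + 13 = 12

Answer: 4:16 5:12 6:10 7:22 8:12 9:12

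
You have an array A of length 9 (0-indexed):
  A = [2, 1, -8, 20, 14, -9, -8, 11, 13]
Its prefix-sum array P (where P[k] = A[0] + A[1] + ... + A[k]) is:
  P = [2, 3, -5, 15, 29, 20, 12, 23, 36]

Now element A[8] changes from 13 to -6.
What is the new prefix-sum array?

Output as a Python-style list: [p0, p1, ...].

Answer: [2, 3, -5, 15, 29, 20, 12, 23, 17]

Derivation:
Change: A[8] 13 -> -6, delta = -19
P[k] for k < 8: unchanged (A[8] not included)
P[k] for k >= 8: shift by delta = -19
  P[0] = 2 + 0 = 2
  P[1] = 3 + 0 = 3
  P[2] = -5 + 0 = -5
  P[3] = 15 + 0 = 15
  P[4] = 29 + 0 = 29
  P[5] = 20 + 0 = 20
  P[6] = 12 + 0 = 12
  P[7] = 23 + 0 = 23
  P[8] = 36 + -19 = 17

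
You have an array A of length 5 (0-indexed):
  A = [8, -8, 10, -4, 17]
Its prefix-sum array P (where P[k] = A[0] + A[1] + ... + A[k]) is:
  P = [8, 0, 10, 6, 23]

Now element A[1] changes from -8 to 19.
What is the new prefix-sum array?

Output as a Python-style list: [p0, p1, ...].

Change: A[1] -8 -> 19, delta = 27
P[k] for k < 1: unchanged (A[1] not included)
P[k] for k >= 1: shift by delta = 27
  P[0] = 8 + 0 = 8
  P[1] = 0 + 27 = 27
  P[2] = 10 + 27 = 37
  P[3] = 6 + 27 = 33
  P[4] = 23 + 27 = 50

Answer: [8, 27, 37, 33, 50]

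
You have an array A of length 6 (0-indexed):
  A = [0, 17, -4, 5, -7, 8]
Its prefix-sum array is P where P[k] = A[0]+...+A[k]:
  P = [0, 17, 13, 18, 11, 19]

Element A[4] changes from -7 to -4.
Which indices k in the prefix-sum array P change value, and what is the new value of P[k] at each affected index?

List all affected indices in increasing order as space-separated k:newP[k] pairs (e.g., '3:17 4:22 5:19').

P[k] = A[0] + ... + A[k]
P[k] includes A[4] iff k >= 4
Affected indices: 4, 5, ..., 5; delta = 3
  P[4]: 11 + 3 = 14
  P[5]: 19 + 3 = 22

Answer: 4:14 5:22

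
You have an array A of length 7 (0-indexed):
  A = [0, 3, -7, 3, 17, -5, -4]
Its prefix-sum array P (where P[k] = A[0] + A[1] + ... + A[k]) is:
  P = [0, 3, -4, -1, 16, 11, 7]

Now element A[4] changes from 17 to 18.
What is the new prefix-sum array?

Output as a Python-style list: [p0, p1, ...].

Change: A[4] 17 -> 18, delta = 1
P[k] for k < 4: unchanged (A[4] not included)
P[k] for k >= 4: shift by delta = 1
  P[0] = 0 + 0 = 0
  P[1] = 3 + 0 = 3
  P[2] = -4 + 0 = -4
  P[3] = -1 + 0 = -1
  P[4] = 16 + 1 = 17
  P[5] = 11 + 1 = 12
  P[6] = 7 + 1 = 8

Answer: [0, 3, -4, -1, 17, 12, 8]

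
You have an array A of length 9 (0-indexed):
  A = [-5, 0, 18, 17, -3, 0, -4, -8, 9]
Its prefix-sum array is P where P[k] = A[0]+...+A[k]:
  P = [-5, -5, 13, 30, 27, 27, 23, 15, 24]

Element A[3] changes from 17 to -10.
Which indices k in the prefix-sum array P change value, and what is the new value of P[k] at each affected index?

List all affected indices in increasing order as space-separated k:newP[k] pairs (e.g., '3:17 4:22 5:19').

P[k] = A[0] + ... + A[k]
P[k] includes A[3] iff k >= 3
Affected indices: 3, 4, ..., 8; delta = -27
  P[3]: 30 + -27 = 3
  P[4]: 27 + -27 = 0
  P[5]: 27 + -27 = 0
  P[6]: 23 + -27 = -4
  P[7]: 15 + -27 = -12
  P[8]: 24 + -27 = -3

Answer: 3:3 4:0 5:0 6:-4 7:-12 8:-3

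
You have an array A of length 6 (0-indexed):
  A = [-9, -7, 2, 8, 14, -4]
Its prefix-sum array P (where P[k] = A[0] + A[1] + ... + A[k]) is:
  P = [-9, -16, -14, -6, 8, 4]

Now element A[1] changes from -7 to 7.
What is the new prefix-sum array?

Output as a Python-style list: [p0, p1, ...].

Answer: [-9, -2, 0, 8, 22, 18]

Derivation:
Change: A[1] -7 -> 7, delta = 14
P[k] for k < 1: unchanged (A[1] not included)
P[k] for k >= 1: shift by delta = 14
  P[0] = -9 + 0 = -9
  P[1] = -16 + 14 = -2
  P[2] = -14 + 14 = 0
  P[3] = -6 + 14 = 8
  P[4] = 8 + 14 = 22
  P[5] = 4 + 14 = 18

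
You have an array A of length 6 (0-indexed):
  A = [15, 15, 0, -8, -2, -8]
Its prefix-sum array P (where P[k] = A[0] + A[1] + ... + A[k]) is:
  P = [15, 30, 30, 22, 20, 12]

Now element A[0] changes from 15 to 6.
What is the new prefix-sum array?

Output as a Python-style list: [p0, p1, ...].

Change: A[0] 15 -> 6, delta = -9
P[k] for k < 0: unchanged (A[0] not included)
P[k] for k >= 0: shift by delta = -9
  P[0] = 15 + -9 = 6
  P[1] = 30 + -9 = 21
  P[2] = 30 + -9 = 21
  P[3] = 22 + -9 = 13
  P[4] = 20 + -9 = 11
  P[5] = 12 + -9 = 3

Answer: [6, 21, 21, 13, 11, 3]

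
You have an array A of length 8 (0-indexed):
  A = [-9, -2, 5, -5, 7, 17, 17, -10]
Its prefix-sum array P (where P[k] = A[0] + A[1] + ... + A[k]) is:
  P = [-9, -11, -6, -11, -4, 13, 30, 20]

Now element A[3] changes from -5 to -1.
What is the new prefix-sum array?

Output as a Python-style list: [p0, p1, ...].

Answer: [-9, -11, -6, -7, 0, 17, 34, 24]

Derivation:
Change: A[3] -5 -> -1, delta = 4
P[k] for k < 3: unchanged (A[3] not included)
P[k] for k >= 3: shift by delta = 4
  P[0] = -9 + 0 = -9
  P[1] = -11 + 0 = -11
  P[2] = -6 + 0 = -6
  P[3] = -11 + 4 = -7
  P[4] = -4 + 4 = 0
  P[5] = 13 + 4 = 17
  P[6] = 30 + 4 = 34
  P[7] = 20 + 4 = 24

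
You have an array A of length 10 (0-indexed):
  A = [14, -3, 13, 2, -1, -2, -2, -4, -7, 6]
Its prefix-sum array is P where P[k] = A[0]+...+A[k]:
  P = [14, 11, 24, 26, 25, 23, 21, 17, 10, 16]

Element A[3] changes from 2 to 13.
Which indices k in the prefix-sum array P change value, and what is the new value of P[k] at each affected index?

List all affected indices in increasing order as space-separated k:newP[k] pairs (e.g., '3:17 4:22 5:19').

Answer: 3:37 4:36 5:34 6:32 7:28 8:21 9:27

Derivation:
P[k] = A[0] + ... + A[k]
P[k] includes A[3] iff k >= 3
Affected indices: 3, 4, ..., 9; delta = 11
  P[3]: 26 + 11 = 37
  P[4]: 25 + 11 = 36
  P[5]: 23 + 11 = 34
  P[6]: 21 + 11 = 32
  P[7]: 17 + 11 = 28
  P[8]: 10 + 11 = 21
  P[9]: 16 + 11 = 27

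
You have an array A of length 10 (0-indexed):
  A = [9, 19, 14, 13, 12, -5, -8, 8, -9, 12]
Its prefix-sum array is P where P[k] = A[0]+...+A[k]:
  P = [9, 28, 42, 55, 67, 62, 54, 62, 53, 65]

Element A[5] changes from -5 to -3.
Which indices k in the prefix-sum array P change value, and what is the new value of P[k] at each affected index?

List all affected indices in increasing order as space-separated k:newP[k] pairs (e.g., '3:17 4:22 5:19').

Answer: 5:64 6:56 7:64 8:55 9:67

Derivation:
P[k] = A[0] + ... + A[k]
P[k] includes A[5] iff k >= 5
Affected indices: 5, 6, ..., 9; delta = 2
  P[5]: 62 + 2 = 64
  P[6]: 54 + 2 = 56
  P[7]: 62 + 2 = 64
  P[8]: 53 + 2 = 55
  P[9]: 65 + 2 = 67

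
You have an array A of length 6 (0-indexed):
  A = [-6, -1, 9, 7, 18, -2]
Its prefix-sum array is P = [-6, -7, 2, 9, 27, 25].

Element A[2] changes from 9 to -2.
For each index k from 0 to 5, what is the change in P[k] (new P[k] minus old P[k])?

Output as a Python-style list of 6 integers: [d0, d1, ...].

Element change: A[2] 9 -> -2, delta = -11
For k < 2: P[k] unchanged, delta_P[k] = 0
For k >= 2: P[k] shifts by exactly -11
Delta array: [0, 0, -11, -11, -11, -11]

Answer: [0, 0, -11, -11, -11, -11]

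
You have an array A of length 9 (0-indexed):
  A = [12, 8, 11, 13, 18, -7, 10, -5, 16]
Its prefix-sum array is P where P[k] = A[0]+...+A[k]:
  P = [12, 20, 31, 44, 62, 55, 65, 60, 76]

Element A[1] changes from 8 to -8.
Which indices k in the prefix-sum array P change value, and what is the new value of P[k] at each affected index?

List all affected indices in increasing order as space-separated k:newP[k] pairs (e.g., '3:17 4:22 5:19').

P[k] = A[0] + ... + A[k]
P[k] includes A[1] iff k >= 1
Affected indices: 1, 2, ..., 8; delta = -16
  P[1]: 20 + -16 = 4
  P[2]: 31 + -16 = 15
  P[3]: 44 + -16 = 28
  P[4]: 62 + -16 = 46
  P[5]: 55 + -16 = 39
  P[6]: 65 + -16 = 49
  P[7]: 60 + -16 = 44
  P[8]: 76 + -16 = 60

Answer: 1:4 2:15 3:28 4:46 5:39 6:49 7:44 8:60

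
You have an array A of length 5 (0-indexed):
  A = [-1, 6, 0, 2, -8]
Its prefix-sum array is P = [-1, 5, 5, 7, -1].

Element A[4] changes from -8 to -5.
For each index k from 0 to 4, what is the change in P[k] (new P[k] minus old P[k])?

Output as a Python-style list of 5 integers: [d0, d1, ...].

Answer: [0, 0, 0, 0, 3]

Derivation:
Element change: A[4] -8 -> -5, delta = 3
For k < 4: P[k] unchanged, delta_P[k] = 0
For k >= 4: P[k] shifts by exactly 3
Delta array: [0, 0, 0, 0, 3]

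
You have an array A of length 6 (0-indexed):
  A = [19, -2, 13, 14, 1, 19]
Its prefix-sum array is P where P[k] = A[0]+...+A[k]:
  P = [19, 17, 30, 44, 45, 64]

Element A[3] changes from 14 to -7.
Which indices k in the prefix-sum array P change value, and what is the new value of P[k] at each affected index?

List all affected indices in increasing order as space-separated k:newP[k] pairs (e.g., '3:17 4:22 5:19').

Answer: 3:23 4:24 5:43

Derivation:
P[k] = A[0] + ... + A[k]
P[k] includes A[3] iff k >= 3
Affected indices: 3, 4, ..., 5; delta = -21
  P[3]: 44 + -21 = 23
  P[4]: 45 + -21 = 24
  P[5]: 64 + -21 = 43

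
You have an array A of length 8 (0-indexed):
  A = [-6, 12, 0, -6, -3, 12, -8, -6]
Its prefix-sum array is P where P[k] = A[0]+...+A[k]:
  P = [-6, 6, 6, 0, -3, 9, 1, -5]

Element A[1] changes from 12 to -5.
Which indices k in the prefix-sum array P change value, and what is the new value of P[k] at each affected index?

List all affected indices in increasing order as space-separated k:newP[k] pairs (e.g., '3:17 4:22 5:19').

Answer: 1:-11 2:-11 3:-17 4:-20 5:-8 6:-16 7:-22

Derivation:
P[k] = A[0] + ... + A[k]
P[k] includes A[1] iff k >= 1
Affected indices: 1, 2, ..., 7; delta = -17
  P[1]: 6 + -17 = -11
  P[2]: 6 + -17 = -11
  P[3]: 0 + -17 = -17
  P[4]: -3 + -17 = -20
  P[5]: 9 + -17 = -8
  P[6]: 1 + -17 = -16
  P[7]: -5 + -17 = -22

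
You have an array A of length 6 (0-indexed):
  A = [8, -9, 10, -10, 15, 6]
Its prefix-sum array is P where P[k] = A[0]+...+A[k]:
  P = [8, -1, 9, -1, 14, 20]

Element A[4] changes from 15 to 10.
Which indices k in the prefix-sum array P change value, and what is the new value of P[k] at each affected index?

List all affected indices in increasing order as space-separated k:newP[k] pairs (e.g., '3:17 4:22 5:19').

P[k] = A[0] + ... + A[k]
P[k] includes A[4] iff k >= 4
Affected indices: 4, 5, ..., 5; delta = -5
  P[4]: 14 + -5 = 9
  P[5]: 20 + -5 = 15

Answer: 4:9 5:15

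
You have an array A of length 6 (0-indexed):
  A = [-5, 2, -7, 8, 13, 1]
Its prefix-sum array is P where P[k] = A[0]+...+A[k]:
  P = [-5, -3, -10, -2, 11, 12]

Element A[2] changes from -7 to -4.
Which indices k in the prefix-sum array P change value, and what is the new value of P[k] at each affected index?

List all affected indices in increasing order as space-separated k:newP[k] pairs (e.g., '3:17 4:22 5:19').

P[k] = A[0] + ... + A[k]
P[k] includes A[2] iff k >= 2
Affected indices: 2, 3, ..., 5; delta = 3
  P[2]: -10 + 3 = -7
  P[3]: -2 + 3 = 1
  P[4]: 11 + 3 = 14
  P[5]: 12 + 3 = 15

Answer: 2:-7 3:1 4:14 5:15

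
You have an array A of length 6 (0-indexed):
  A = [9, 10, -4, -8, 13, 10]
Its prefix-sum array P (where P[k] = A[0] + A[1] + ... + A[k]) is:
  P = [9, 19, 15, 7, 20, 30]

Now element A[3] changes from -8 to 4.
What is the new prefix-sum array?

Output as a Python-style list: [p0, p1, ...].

Answer: [9, 19, 15, 19, 32, 42]

Derivation:
Change: A[3] -8 -> 4, delta = 12
P[k] for k < 3: unchanged (A[3] not included)
P[k] for k >= 3: shift by delta = 12
  P[0] = 9 + 0 = 9
  P[1] = 19 + 0 = 19
  P[2] = 15 + 0 = 15
  P[3] = 7 + 12 = 19
  P[4] = 20 + 12 = 32
  P[5] = 30 + 12 = 42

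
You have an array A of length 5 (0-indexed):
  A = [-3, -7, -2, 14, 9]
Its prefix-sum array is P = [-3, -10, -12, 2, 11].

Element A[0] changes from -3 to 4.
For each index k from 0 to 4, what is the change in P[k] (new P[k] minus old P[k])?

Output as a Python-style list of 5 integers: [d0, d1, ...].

Answer: [7, 7, 7, 7, 7]

Derivation:
Element change: A[0] -3 -> 4, delta = 7
For k < 0: P[k] unchanged, delta_P[k] = 0
For k >= 0: P[k] shifts by exactly 7
Delta array: [7, 7, 7, 7, 7]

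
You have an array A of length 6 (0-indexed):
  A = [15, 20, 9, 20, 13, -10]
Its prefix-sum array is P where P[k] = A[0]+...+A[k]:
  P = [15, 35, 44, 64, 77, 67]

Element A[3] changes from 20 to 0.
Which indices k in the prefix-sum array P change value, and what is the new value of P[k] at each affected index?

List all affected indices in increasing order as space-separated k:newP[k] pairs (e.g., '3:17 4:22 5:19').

Answer: 3:44 4:57 5:47

Derivation:
P[k] = A[0] + ... + A[k]
P[k] includes A[3] iff k >= 3
Affected indices: 3, 4, ..., 5; delta = -20
  P[3]: 64 + -20 = 44
  P[4]: 77 + -20 = 57
  P[5]: 67 + -20 = 47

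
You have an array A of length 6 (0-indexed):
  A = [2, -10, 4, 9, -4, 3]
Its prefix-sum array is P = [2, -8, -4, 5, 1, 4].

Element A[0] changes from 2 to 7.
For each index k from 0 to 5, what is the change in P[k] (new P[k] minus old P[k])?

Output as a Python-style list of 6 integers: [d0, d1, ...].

Element change: A[0] 2 -> 7, delta = 5
For k < 0: P[k] unchanged, delta_P[k] = 0
For k >= 0: P[k] shifts by exactly 5
Delta array: [5, 5, 5, 5, 5, 5]

Answer: [5, 5, 5, 5, 5, 5]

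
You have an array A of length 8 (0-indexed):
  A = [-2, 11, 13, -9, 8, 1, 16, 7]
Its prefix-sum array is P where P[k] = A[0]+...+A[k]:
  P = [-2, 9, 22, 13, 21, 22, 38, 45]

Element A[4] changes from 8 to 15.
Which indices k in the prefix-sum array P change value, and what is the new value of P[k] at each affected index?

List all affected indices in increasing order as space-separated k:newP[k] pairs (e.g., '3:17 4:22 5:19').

Answer: 4:28 5:29 6:45 7:52

Derivation:
P[k] = A[0] + ... + A[k]
P[k] includes A[4] iff k >= 4
Affected indices: 4, 5, ..., 7; delta = 7
  P[4]: 21 + 7 = 28
  P[5]: 22 + 7 = 29
  P[6]: 38 + 7 = 45
  P[7]: 45 + 7 = 52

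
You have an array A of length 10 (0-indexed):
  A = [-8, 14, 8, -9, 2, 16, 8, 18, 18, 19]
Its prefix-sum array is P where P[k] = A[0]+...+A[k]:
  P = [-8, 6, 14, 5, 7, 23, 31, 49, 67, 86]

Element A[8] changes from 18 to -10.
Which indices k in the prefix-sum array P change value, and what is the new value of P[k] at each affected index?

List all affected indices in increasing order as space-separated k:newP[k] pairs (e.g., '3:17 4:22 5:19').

Answer: 8:39 9:58

Derivation:
P[k] = A[0] + ... + A[k]
P[k] includes A[8] iff k >= 8
Affected indices: 8, 9, ..., 9; delta = -28
  P[8]: 67 + -28 = 39
  P[9]: 86 + -28 = 58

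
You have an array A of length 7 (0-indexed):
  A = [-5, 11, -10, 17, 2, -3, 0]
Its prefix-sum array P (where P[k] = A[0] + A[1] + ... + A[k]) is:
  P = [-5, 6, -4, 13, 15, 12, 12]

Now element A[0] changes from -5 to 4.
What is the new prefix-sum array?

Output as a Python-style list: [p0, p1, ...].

Answer: [4, 15, 5, 22, 24, 21, 21]

Derivation:
Change: A[0] -5 -> 4, delta = 9
P[k] for k < 0: unchanged (A[0] not included)
P[k] for k >= 0: shift by delta = 9
  P[0] = -5 + 9 = 4
  P[1] = 6 + 9 = 15
  P[2] = -4 + 9 = 5
  P[3] = 13 + 9 = 22
  P[4] = 15 + 9 = 24
  P[5] = 12 + 9 = 21
  P[6] = 12 + 9 = 21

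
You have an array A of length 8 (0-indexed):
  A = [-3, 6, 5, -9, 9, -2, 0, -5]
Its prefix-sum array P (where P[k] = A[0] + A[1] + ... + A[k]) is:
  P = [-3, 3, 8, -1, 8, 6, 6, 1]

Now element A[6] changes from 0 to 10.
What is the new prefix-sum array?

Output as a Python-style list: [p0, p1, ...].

Change: A[6] 0 -> 10, delta = 10
P[k] for k < 6: unchanged (A[6] not included)
P[k] for k >= 6: shift by delta = 10
  P[0] = -3 + 0 = -3
  P[1] = 3 + 0 = 3
  P[2] = 8 + 0 = 8
  P[3] = -1 + 0 = -1
  P[4] = 8 + 0 = 8
  P[5] = 6 + 0 = 6
  P[6] = 6 + 10 = 16
  P[7] = 1 + 10 = 11

Answer: [-3, 3, 8, -1, 8, 6, 16, 11]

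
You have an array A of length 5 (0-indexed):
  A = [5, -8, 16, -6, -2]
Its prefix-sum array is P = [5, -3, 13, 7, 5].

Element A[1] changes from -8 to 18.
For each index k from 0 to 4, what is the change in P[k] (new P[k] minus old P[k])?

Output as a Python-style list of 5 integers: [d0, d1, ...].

Answer: [0, 26, 26, 26, 26]

Derivation:
Element change: A[1] -8 -> 18, delta = 26
For k < 1: P[k] unchanged, delta_P[k] = 0
For k >= 1: P[k] shifts by exactly 26
Delta array: [0, 26, 26, 26, 26]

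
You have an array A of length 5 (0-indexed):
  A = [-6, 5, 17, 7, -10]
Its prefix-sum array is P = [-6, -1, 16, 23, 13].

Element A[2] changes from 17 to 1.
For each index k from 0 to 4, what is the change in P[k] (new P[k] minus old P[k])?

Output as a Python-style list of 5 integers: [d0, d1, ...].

Answer: [0, 0, -16, -16, -16]

Derivation:
Element change: A[2] 17 -> 1, delta = -16
For k < 2: P[k] unchanged, delta_P[k] = 0
For k >= 2: P[k] shifts by exactly -16
Delta array: [0, 0, -16, -16, -16]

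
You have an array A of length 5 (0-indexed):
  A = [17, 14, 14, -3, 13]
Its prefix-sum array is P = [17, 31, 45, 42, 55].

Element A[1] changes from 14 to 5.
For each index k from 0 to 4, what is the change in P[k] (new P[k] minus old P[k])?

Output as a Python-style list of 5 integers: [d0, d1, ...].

Element change: A[1] 14 -> 5, delta = -9
For k < 1: P[k] unchanged, delta_P[k] = 0
For k >= 1: P[k] shifts by exactly -9
Delta array: [0, -9, -9, -9, -9]

Answer: [0, -9, -9, -9, -9]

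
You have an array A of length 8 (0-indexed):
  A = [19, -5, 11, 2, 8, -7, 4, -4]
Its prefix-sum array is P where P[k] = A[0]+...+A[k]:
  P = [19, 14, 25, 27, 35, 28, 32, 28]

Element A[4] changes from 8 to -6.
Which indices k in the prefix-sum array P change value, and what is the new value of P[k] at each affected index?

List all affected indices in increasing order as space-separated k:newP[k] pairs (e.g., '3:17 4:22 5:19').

P[k] = A[0] + ... + A[k]
P[k] includes A[4] iff k >= 4
Affected indices: 4, 5, ..., 7; delta = -14
  P[4]: 35 + -14 = 21
  P[5]: 28 + -14 = 14
  P[6]: 32 + -14 = 18
  P[7]: 28 + -14 = 14

Answer: 4:21 5:14 6:18 7:14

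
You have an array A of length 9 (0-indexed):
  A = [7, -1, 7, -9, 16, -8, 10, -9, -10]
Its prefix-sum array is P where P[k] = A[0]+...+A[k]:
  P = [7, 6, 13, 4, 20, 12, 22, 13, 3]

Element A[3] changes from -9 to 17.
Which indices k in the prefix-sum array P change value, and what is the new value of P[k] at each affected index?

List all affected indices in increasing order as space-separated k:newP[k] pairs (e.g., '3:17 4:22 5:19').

P[k] = A[0] + ... + A[k]
P[k] includes A[3] iff k >= 3
Affected indices: 3, 4, ..., 8; delta = 26
  P[3]: 4 + 26 = 30
  P[4]: 20 + 26 = 46
  P[5]: 12 + 26 = 38
  P[6]: 22 + 26 = 48
  P[7]: 13 + 26 = 39
  P[8]: 3 + 26 = 29

Answer: 3:30 4:46 5:38 6:48 7:39 8:29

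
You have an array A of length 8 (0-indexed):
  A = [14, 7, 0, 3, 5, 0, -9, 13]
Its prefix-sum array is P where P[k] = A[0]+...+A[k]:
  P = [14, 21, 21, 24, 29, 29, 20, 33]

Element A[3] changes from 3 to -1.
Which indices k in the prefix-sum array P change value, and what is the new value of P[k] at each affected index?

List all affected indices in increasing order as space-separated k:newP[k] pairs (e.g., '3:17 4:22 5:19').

P[k] = A[0] + ... + A[k]
P[k] includes A[3] iff k >= 3
Affected indices: 3, 4, ..., 7; delta = -4
  P[3]: 24 + -4 = 20
  P[4]: 29 + -4 = 25
  P[5]: 29 + -4 = 25
  P[6]: 20 + -4 = 16
  P[7]: 33 + -4 = 29

Answer: 3:20 4:25 5:25 6:16 7:29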